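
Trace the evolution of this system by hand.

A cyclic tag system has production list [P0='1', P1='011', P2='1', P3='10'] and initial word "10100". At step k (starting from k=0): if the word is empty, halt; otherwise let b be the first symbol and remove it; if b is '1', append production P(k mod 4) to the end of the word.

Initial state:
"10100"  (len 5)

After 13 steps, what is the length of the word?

5

t=0: "10100"  (len 5)
t=1: "01001"  (len 5)
t=2: "1001"  (len 4)
t=3: "0011"  (len 4)
t=4: "011"  (len 3)
t=5: "11"  (len 2)
t=6: "1011"  (len 4)
t=7: "0111"  (len 4)
t=8: "111"  (len 3)
t=9: "111"  (len 3)
t=10: "11011"  (len 5)
t=11: "10111"  (len 5)
t=12: "011110"  (len 6)
t=13: "11110"  (len 5)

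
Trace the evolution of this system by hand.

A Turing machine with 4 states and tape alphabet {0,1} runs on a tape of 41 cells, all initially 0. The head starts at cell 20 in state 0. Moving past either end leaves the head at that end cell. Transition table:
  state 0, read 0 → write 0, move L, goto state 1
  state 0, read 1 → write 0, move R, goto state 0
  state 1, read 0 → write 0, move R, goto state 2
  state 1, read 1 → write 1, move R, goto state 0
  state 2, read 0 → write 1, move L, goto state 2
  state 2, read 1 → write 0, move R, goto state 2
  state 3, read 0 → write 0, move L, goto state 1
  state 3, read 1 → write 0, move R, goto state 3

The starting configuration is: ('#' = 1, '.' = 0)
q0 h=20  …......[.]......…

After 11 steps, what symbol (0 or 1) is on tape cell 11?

0

gen 0: q0 h=20  …......[.]......…
gen 1: q1 h=19  …......[.]......…
gen 2: q2 h=20  …......[.]......…
gen 3: q2 h=19  …......[.]#.....…
gen 4: q2 h=18  …......[.]##....…
gen 5: q2 h=17  …......[.]###...…
gen 6: q2 h=16  …......[.]####..…
gen 7: q2 h=15  …......[.]#####.…
gen 8: q2 h=14  …......[.]######…
gen 9: q2 h=13  …......[.]######…
gen 10: q2 h=12  …......[.]######…
gen 11: q2 h=11  …......[.]######…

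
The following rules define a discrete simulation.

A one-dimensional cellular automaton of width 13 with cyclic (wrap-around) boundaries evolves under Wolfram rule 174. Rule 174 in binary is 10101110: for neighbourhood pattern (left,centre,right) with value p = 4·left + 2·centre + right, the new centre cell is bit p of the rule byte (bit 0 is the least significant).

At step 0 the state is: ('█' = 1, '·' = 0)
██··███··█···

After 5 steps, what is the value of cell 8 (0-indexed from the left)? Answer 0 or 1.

[0] ██··███··█···
[1] █··███··██··█
[2] ··███··██··██
[3] ·███··██··██·
[4] ███··██··██··
[5] ██··██··██··█

1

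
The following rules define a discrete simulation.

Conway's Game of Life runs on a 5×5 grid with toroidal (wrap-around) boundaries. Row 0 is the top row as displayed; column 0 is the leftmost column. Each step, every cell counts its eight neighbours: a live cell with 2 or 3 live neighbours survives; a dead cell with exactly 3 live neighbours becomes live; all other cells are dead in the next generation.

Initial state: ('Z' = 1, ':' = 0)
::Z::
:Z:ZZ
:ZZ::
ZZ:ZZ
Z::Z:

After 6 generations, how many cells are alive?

3

[0] ::Z::
:Z:ZZ
:ZZ::
ZZ:ZZ
Z::Z:
[1] ZZZ::
ZZ:Z:
:::::
:::Z:
Z::Z:
[2] :::Z:
Z:::Z
::Z:Z
::::Z
Z::Z:
[3] Z::Z:
Z:::Z
::::Z
Z:::Z
:::Z:
[4] Z::Z:
Z::Z:
:::Z:
Z::ZZ
Z::Z:
[5] ZZZZ:
::ZZ:
Z:ZZ:
Z:ZZ:
ZZZZ:
[6] Z::::
Z::::
:::::
Z::::
:::::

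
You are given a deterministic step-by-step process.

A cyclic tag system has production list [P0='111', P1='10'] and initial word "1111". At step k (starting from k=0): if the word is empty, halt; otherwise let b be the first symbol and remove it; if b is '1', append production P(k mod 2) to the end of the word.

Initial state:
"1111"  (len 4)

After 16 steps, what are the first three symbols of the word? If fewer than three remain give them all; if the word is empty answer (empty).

110

[0] "1111"  (len 4)
[1] "111111"  (len 6)
[2] "1111110"  (len 7)
[3] "111110111"  (len 9)
[4] "1111011110"  (len 10)
[5] "111011110111"  (len 12)
[6] "1101111011110"  (len 13)
[7] "101111011110111"  (len 15)
[8] "0111101111011110"  (len 16)
[9] "111101111011110"  (len 15)
[10] "1110111101111010"  (len 16)
[11] "110111101111010111"  (len 18)
[12] "1011110111101011110"  (len 19)
[13] "011110111101011110111"  (len 21)
[14] "11110111101011110111"  (len 20)
[15] "1110111101011110111111"  (len 22)
[16] "11011110101111011111110"  (len 23)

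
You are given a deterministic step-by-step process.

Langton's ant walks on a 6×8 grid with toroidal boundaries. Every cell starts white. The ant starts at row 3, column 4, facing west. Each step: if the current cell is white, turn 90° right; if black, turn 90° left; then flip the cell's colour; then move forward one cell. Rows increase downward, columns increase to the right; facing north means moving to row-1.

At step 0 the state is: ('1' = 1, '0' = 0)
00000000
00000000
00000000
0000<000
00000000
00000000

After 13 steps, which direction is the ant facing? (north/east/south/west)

0) 00000000
00000000
00000000
0000<000
00000000
00000000
1) 00000000
00000000
0000^000
00001000
00000000
00000000
2) 00000000
00000000
00001>00
00001000
00000000
00000000
3) 00000000
00000000
00001100
00001v00
00000000
00000000
4) 00000000
00000000
00001100
0000<100
00000000
00000000
5) 00000000
00000000
00001100
00000100
0000v000
00000000
6) 00000000
00000000
00001100
00000100
000<1000
00000000
7) 00000000
00000000
00001100
000^0100
00011000
00000000
8) 00000000
00000000
00001100
0001>100
00011000
00000000
9) 00000000
00000000
00001100
00011100
0001v000
00000000
10) 00000000
00000000
00001100
00011100
00010>00
00000000
11) 00000000
00000000
00001100
00011100
00010100
00000v00
12) 00000000
00000000
00001100
00011100
00010100
0000<100
13) 00000000
00000000
00001100
00011100
0001^100
00001100

north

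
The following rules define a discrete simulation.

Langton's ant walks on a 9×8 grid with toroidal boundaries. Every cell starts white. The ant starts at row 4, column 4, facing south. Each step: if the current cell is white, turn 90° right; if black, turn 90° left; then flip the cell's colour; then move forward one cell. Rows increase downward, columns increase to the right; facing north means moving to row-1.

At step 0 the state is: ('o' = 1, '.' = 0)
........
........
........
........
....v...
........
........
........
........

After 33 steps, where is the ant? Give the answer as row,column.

2,5

t=0: ........
........
........
........
....v...
........
........
........
........
t=1: ........
........
........
........
...<o...
........
........
........
........
t=2: ........
........
........
...^....
...oo...
........
........
........
........
t=3: ........
........
........
...o>...
...oo...
........
........
........
........
t=4: ........
........
........
...oo...
...ov...
........
........
........
........
t=5: ........
........
........
...oo...
...o.>..
........
........
........
........
t=6: ........
........
........
...oo...
...o.o..
.....v..
........
........
........
t=7: ........
........
........
...oo...
...o.o..
....<o..
........
........
........
t=8: ........
........
........
...oo...
...o^o..
....oo..
........
........
........
t=9: ........
........
........
...oo...
...oo>..
....oo..
........
........
........
t=10: ........
........
........
...oo^..
...oo...
....oo..
........
........
........
t=11: ........
........
........
...ooo>.
...oo...
....oo..
........
........
........
t=12: ........
........
........
...oooo.
...oo.v.
....oo..
........
........
........
t=13: ........
........
........
...oooo.
...oo<o.
....oo..
........
........
........
t=14: ........
........
........
...oo^o.
...oooo.
....oo..
........
........
........
t=15: ........
........
........
...o<.o.
...oooo.
....oo..
........
........
........
t=16: ........
........
........
...o..o.
...ovoo.
....oo..
........
........
........
t=17: ........
........
........
...o..o.
...o.>o.
....oo..
........
........
........
t=18: ........
........
........
...o.^o.
...o..o.
....oo..
........
........
........
t=19: ........
........
........
...o.o>.
...o..o.
....oo..
........
........
........
t=20: ........
........
......^.
...o.o..
...o..o.
....oo..
........
........
........
t=21: ........
........
......o>
...o.o..
...o..o.
....oo..
........
........
........
t=22: ........
........
......oo
...o.o.v
...o..o.
....oo..
........
........
........
t=23: ........
........
......oo
...o.o<o
...o..o.
....oo..
........
........
........
t=24: ........
........
......^o
...o.ooo
...o..o.
....oo..
........
........
........
t=25: ........
........
.....<.o
...o.ooo
...o..o.
....oo..
........
........
........
t=26: ........
.....^..
.....o.o
...o.ooo
...o..o.
....oo..
........
........
........
t=27: ........
.....o>.
.....o.o
...o.ooo
...o..o.
....oo..
........
........
........
t=28: ........
.....oo.
.....ovo
...o.ooo
...o..o.
....oo..
........
........
........
t=29: ........
.....oo.
.....<oo
...o.ooo
...o..o.
....oo..
........
........
........
t=30: ........
.....oo.
......oo
...o.voo
...o..o.
....oo..
........
........
........
t=31: ........
.....oo.
......oo
...o..>o
...o..o.
....oo..
........
........
........
t=32: ........
.....oo.
......^o
...o...o
...o..o.
....oo..
........
........
........
t=33: ........
.....oo.
.....<.o
...o...o
...o..o.
....oo..
........
........
........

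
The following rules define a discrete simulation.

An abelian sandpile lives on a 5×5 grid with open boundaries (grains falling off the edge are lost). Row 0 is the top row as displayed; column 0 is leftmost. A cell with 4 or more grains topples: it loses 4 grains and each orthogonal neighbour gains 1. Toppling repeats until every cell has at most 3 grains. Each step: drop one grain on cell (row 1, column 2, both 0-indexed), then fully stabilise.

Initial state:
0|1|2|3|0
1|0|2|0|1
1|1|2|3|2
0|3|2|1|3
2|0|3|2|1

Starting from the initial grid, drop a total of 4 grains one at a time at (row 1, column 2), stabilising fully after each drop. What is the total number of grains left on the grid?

40

0) 0|1|2|3|0
1|0|2|0|1
1|1|2|3|2
0|3|2|1|3
2|0|3|2|1
1) 0|1|2|3|0
1|0|3|0|1
1|1|2|3|2
0|3|2|1|3
2|0|3|2|1
2) 0|1|3|3|0
1|1|0|1|1
1|1|3|3|2
0|3|2|1|3
2|0|3|2|1
3) 0|1|3|3|0
1|1|1|1|1
1|1|3|3|2
0|3|2|1|3
2|0|3|2|1
4) 0|1|3|3|0
1|1|2|1|1
1|1|3|3|2
0|3|2|1|3
2|0|3|2|1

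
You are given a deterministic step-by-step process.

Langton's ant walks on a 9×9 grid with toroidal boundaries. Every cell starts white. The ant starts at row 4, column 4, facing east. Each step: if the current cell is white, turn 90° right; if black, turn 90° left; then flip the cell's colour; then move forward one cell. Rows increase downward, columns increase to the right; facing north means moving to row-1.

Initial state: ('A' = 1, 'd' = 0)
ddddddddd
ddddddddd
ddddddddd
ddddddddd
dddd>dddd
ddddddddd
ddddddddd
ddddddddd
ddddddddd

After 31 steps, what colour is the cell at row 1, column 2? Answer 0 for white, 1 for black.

t=0: ddddddddd
ddddddddd
ddddddddd
ddddddddd
dddd>dddd
ddddddddd
ddddddddd
ddddddddd
ddddddddd
t=1: ddddddddd
ddddddddd
ddddddddd
ddddddddd
ddddAdddd
ddddvdddd
ddddddddd
ddddddddd
ddddddddd
t=2: ddddddddd
ddddddddd
ddddddddd
ddddddddd
ddddAdddd
ddd<Adddd
ddddddddd
ddddddddd
ddddddddd
t=3: ddddddddd
ddddddddd
ddddddddd
ddddddddd
ddd^Adddd
dddAAdddd
ddddddddd
ddddddddd
ddddddddd
t=4: ddddddddd
ddddddddd
ddddddddd
ddddddddd
dddA>dddd
dddAAdddd
ddddddddd
ddddddddd
ddddddddd
t=5: ddddddddd
ddddddddd
ddddddddd
dddd^dddd
dddAddddd
dddAAdddd
ddddddddd
ddddddddd
ddddddddd
t=6: ddddddddd
ddddddddd
ddddddddd
ddddA>ddd
dddAddddd
dddAAdddd
ddddddddd
ddddddddd
ddddddddd
t=7: ddddddddd
ddddddddd
ddddddddd
ddddAAddd
dddAdvddd
dddAAdddd
ddddddddd
ddddddddd
ddddddddd
t=8: ddddddddd
ddddddddd
ddddddddd
ddddAAddd
dddA<Addd
dddAAdddd
ddddddddd
ddddddddd
ddddddddd
t=9: ddddddddd
ddddddddd
ddddddddd
dddd^Addd
dddAAAddd
dddAAdddd
ddddddddd
ddddddddd
ddddddddd
t=10: ddddddddd
ddddddddd
ddddddddd
ddd<dAddd
dddAAAddd
dddAAdddd
ddddddddd
ddddddddd
ddddddddd
t=11: ddddddddd
ddddddddd
ddd^ddddd
dddAdAddd
dddAAAddd
dddAAdddd
ddddddddd
ddddddddd
ddddddddd
t=12: ddddddddd
ddddddddd
dddA>dddd
dddAdAddd
dddAAAddd
dddAAdddd
ddddddddd
ddddddddd
ddddddddd
t=13: ddddddddd
ddddddddd
dddAAdddd
dddAvAddd
dddAAAddd
dddAAdddd
ddddddddd
ddddddddd
ddddddddd
t=14: ddddddddd
ddddddddd
dddAAdddd
ddd<AAddd
dddAAAddd
dddAAdddd
ddddddddd
ddddddddd
ddddddddd
t=15: ddddddddd
ddddddddd
dddAAdddd
ddddAAddd
dddvAAddd
dddAAdddd
ddddddddd
ddddddddd
ddddddddd
t=16: ddddddddd
ddddddddd
dddAAdddd
ddddAAddd
dddd>Addd
dddAAdddd
ddddddddd
ddddddddd
ddddddddd
t=17: ddddddddd
ddddddddd
dddAAdddd
dddd^Addd
dddddAddd
dddAAdddd
ddddddddd
ddddddddd
ddddddddd
t=18: ddddddddd
ddddddddd
dddAAdddd
ddd<dAddd
dddddAddd
dddAAdddd
ddddddddd
ddddddddd
ddddddddd
t=19: ddddddddd
ddddddddd
ddd^Adddd
dddAdAddd
dddddAddd
dddAAdddd
ddddddddd
ddddddddd
ddddddddd
t=20: ddddddddd
ddddddddd
dd<dAdddd
dddAdAddd
dddddAddd
dddAAdddd
ddddddddd
ddddddddd
ddddddddd
t=21: ddddddddd
dd^dddddd
ddAdAdddd
dddAdAddd
dddddAddd
dddAAdddd
ddddddddd
ddddddddd
ddddddddd
t=22: ddddddddd
ddA>ddddd
ddAdAdddd
dddAdAddd
dddddAddd
dddAAdddd
ddddddddd
ddddddddd
ddddddddd
t=23: ddddddddd
ddAAddddd
ddAvAdddd
dddAdAddd
dddddAddd
dddAAdddd
ddddddddd
ddddddddd
ddddddddd
t=24: ddddddddd
ddAAddddd
dd<AAdddd
dddAdAddd
dddddAddd
dddAAdddd
ddddddddd
ddddddddd
ddddddddd
t=25: ddddddddd
ddAAddddd
dddAAdddd
ddvAdAddd
dddddAddd
dddAAdddd
ddddddddd
ddddddddd
ddddddddd
t=26: ddddddddd
ddAAddddd
dddAAdddd
d<AAdAddd
dddddAddd
dddAAdddd
ddddddddd
ddddddddd
ddddddddd
t=27: ddddddddd
ddAAddddd
d^dAAdddd
dAAAdAddd
dddddAddd
dddAAdddd
ddddddddd
ddddddddd
ddddddddd
t=28: ddddddddd
ddAAddddd
dA>AAdddd
dAAAdAddd
dddddAddd
dddAAdddd
ddddddddd
ddddddddd
ddddddddd
t=29: ddddddddd
ddAAddddd
dAAAAdddd
dAvAdAddd
dddddAddd
dddAAdddd
ddddddddd
ddddddddd
ddddddddd
t=30: ddddddddd
ddAAddddd
dAAAAdddd
dAd>dAddd
dddddAddd
dddAAdddd
ddddddddd
ddddddddd
ddddddddd
t=31: ddddddddd
ddAAddddd
dAA^Adddd
dAdddAddd
dddddAddd
dddAAdddd
ddddddddd
ddddddddd
ddddddddd

1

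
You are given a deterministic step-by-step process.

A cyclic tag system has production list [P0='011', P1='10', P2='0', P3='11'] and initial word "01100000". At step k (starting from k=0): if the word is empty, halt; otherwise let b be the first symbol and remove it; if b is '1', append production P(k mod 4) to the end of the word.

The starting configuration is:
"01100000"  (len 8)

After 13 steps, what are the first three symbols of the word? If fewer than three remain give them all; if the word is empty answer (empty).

[0] "01100000"  (len 8)
[1] "1100000"  (len 7)
[2] "10000010"  (len 8)
[3] "00000100"  (len 8)
[4] "0000100"  (len 7)
[5] "000100"  (len 6)
[6] "00100"  (len 5)
[7] "0100"  (len 4)
[8] "100"  (len 3)
[9] "00011"  (len 5)
[10] "0011"  (len 4)
[11] "011"  (len 3)
[12] "11"  (len 2)
[13] "1011"  (len 4)

101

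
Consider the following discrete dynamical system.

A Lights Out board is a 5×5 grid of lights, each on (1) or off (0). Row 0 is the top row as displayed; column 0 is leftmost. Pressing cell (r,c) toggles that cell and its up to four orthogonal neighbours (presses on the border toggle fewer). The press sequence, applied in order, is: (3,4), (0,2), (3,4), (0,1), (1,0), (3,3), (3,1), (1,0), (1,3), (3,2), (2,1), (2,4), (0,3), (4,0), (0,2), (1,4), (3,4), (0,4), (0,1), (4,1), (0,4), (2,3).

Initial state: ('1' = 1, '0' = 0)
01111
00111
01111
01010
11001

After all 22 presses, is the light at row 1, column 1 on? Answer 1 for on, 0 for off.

1

k=0  01111
00111
01111
01010
11001
k=1  01111
00111
01110
01001
11000
k=2  00001
00011
01110
01001
11000
k=3  00001
00011
01111
01010
11001
k=4  11101
01011
01111
01010
11001
k=5  01101
10011
11111
01010
11001
k=6  01101
10011
11101
01101
11011
k=7  01101
10011
10101
10001
10011
k=8  11101
01011
00101
10001
10011
k=9  11111
01100
00111
10001
10011
k=10  11111
01100
00011
11111
10111
k=11  11111
00100
11111
10111
10111
k=12  11111
00101
11100
10110
10111
k=13  11000
00111
11100
10110
10111
k=14  11000
00111
11100
00110
01111
k=15  10110
00011
11100
00110
01111
k=16  10111
00000
11101
00110
01111
k=17  10111
00000
11100
00101
01110
k=18  10100
00001
11100
00101
01110
k=19  01000
01001
11100
00101
01110
k=20  01000
01001
11100
01101
10010
k=21  01011
01000
11100
01101
10010
k=22  01011
01010
11011
01111
10010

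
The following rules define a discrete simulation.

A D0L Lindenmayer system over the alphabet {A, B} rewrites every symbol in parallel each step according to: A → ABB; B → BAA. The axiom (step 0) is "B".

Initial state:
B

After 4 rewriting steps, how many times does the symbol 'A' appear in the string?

0) B
1) BAA
2) BAAABBABB
3) BAAABBABBABBBAABAAABBBAABAA
4) BAAABBABBABBBAABAAABBBAABAAABBBAABAABAAABBABBBAAABBABBABBBAABAABAAABBABBBAAABBABB

40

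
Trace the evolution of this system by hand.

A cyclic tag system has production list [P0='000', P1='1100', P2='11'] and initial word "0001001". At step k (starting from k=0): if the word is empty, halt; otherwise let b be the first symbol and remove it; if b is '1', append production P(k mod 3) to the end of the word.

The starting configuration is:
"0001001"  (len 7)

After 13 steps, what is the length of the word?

0

k=0  "0001001"  (len 7)
k=1  "001001"  (len 6)
k=2  "01001"  (len 5)
k=3  "1001"  (len 4)
k=4  "001000"  (len 6)
k=5  "01000"  (len 5)
k=6  "1000"  (len 4)
k=7  "000000"  (len 6)
k=8  "00000"  (len 5)
k=9  "0000"  (len 4)
k=10  "000"  (len 3)
k=11  "00"  (len 2)
k=12  "0"  (len 1)
k=13  (halted — word empty)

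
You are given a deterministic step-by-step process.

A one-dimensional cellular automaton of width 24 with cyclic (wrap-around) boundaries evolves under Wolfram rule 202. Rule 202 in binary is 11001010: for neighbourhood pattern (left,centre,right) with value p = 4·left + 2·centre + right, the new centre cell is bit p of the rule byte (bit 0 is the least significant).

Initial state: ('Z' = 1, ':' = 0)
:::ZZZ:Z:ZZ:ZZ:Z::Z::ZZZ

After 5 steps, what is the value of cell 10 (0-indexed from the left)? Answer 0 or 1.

k=0  :::ZZZ:Z:ZZ:ZZ:Z::Z::ZZZ
k=1  ::ZZZZ:::ZZ:ZZ:::Z::ZZZZ
k=2  :ZZZZZ::ZZZ:ZZ::Z::ZZZZZ
k=3  :ZZZZZ:ZZZZ:ZZ:Z::ZZZZZZ
k=4  :ZZZZZ:ZZZZ:ZZ:::ZZZZZZZ
k=5  :ZZZZZ:ZZZZ:ZZ::ZZZZZZZZ

1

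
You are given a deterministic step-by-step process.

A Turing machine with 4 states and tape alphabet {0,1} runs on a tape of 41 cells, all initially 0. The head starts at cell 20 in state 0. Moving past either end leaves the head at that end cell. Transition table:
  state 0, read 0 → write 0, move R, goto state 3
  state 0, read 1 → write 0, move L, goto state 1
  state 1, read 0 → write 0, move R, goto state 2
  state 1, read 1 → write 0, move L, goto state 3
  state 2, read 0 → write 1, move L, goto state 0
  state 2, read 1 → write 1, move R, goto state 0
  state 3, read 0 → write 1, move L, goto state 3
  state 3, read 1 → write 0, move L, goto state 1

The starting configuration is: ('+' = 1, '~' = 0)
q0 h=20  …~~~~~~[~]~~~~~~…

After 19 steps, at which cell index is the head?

3

gen 0: q0 h=20  …~~~~~~[~]~~~~~~…
gen 1: q3 h=21  …~~~~~~[~]~~~~~~…
gen 2: q3 h=20  …~~~~~~[~]+~~~~~…
gen 3: q3 h=19  …~~~~~~[~]++~~~~…
gen 4: q3 h=18  …~~~~~~[~]+++~~~…
gen 5: q3 h=17  …~~~~~~[~]++++~~…
gen 6: q3 h=16  …~~~~~~[~]+++++~…
gen 7: q3 h=15  …~~~~~~[~]++++++…
gen 8: q3 h=14  …~~~~~~[~]++++++…
gen 9: q3 h=13  …~~~~~~[~]++++++…
gen 10: q3 h=12  …~~~~~~[~]++++++…
gen 11: q3 h=11  …~~~~~~[~]++++++…
gen 12: q3 h=10  …~~~~~~[~]++++++…
gen 13: q3 h= 9  …~~~~~~[~]++++++…
gen 14: q3 h= 8  …~~~~~~[~]++++++…
gen 15: q3 h= 7  …~~~~~~[~]++++++…
gen 16: q3 h= 6  |~~~~~~[~]++++++…
gen 17: q3 h= 5  |~~~~~[~]++++++…
gen 18: q3 h= 4  |~~~~[~]++++++…
gen 19: q3 h= 3  |~~~[~]++++++…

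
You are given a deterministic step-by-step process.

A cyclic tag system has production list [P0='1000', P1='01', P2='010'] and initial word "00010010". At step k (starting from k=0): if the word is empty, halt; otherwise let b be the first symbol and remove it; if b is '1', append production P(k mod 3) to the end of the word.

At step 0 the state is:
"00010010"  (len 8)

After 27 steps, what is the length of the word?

0) "00010010"  (len 8)
1) "0010010"  (len 7)
2) "010010"  (len 6)
3) "10010"  (len 5)
4) "00101000"  (len 8)
5) "0101000"  (len 7)
6) "101000"  (len 6)
7) "010001000"  (len 9)
8) "10001000"  (len 8)
9) "0001000010"  (len 10)
10) "001000010"  (len 9)
11) "01000010"  (len 8)
12) "1000010"  (len 7)
13) "0000101000"  (len 10)
14) "000101000"  (len 9)
15) "00101000"  (len 8)
16) "0101000"  (len 7)
17) "101000"  (len 6)
18) "01000010"  (len 8)
19) "1000010"  (len 7)
20) "00001001"  (len 8)
21) "0001001"  (len 7)
22) "001001"  (len 6)
23) "01001"  (len 5)
24) "1001"  (len 4)
25) "0011000"  (len 7)
26) "011000"  (len 6)
27) "11000"  (len 5)

5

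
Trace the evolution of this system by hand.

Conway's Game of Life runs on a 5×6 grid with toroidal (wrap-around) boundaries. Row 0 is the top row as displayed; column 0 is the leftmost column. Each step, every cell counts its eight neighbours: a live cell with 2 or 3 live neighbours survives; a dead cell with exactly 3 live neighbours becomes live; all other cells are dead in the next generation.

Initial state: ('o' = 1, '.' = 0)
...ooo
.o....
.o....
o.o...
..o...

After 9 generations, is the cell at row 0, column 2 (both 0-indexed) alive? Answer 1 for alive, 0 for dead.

[0] ...ooo
.o....
.o....
o.o...
..o...
[1] ..ooo.
o.o.o.
ooo...
..o...
.oo.oo
[2] o.....
o...o.
o.o..o
.....o
.o..oo
[3] oo..o.
o.....
oo..o.
.o....
....oo
[4] oo..o.
......
oo...o
.o..o.
.o..oo
[5] oo..o.
......
oo...o
.oo.o.
.oooo.
[6] oo..oo
......
ooo..o
....o.
....o.
[7] o...oo
..o.o.
oo...o
oo.oo.
o..oo.
[8] oo....
...oo.
......
...o..
..o...
[9] .ooo..
......
...oo.
......
.oo...

1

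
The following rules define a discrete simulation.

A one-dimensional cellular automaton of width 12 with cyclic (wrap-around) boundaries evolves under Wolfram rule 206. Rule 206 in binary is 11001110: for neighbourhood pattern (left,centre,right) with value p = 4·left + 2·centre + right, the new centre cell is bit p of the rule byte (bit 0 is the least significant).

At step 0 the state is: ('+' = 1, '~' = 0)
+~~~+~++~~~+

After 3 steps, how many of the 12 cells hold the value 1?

gen 0: +~~~+~++~~~+
gen 1: +~~++~++~~++
gen 2: +~+++~++~+++
gen 3: +~+++~++~+++

9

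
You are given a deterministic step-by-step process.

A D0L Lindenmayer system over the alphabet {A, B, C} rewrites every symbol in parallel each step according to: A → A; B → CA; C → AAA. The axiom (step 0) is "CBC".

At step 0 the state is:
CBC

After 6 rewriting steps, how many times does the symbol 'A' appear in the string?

10

0) CBC
1) AAACAAAA
2) AAAAAAAAAA
3) AAAAAAAAAA
4) AAAAAAAAAA
5) AAAAAAAAAA
6) AAAAAAAAAA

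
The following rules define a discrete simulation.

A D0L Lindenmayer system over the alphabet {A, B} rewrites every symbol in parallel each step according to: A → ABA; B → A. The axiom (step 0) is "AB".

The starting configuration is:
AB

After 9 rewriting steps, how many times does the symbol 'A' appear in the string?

3363

gen 0: AB
gen 1: ABAA
gen 2: ABAAABAABA
gen 3: ABAAABAABAABAAABAABAAABA
gen 4: ABAAABAABAABAAABAABAAABAABAAABAABAABAAABAABAAABAABAABAAABA
gen 5: ABAAABAABAABAAABAABAAABAABAAABAABAABAAABAABAAABAABAABAAABA…ABAAABAABAABAAABAABAAABAABAABAAABAABAAABAABAAABAABAABAAABA  (len 140)
gen 6: ABAAABAABAABAAABAABAAABAABAAABAABAABAAABAABAAABAABAABAAABA…ABAAABAABAABAAABAABAAABAABAABAAABAABAAABAABAAABAABAABAAABA  (len 338)
gen 7: ABAAABAABAABAAABAABAAABAABAAABAABAABAAABAABAAABAABAABAAABA…ABAAABAABAABAAABAABAAABAABAABAAABAABAAABAABAAABAABAABAAABA  (len 816)
gen 8: ABAAABAABAABAAABAABAAABAABAAABAABAABAAABAABAAABAABAABAAABA…ABAAABAABAABAAABAABAAABAABAABAAABAABAAABAABAAABAABAABAAABA  (len 1970)
gen 9: ABAAABAABAABAAABAABAAABAABAAABAABAABAAABAABAAABAABAABAAABA…ABAAABAABAABAAABAABAAABAABAABAAABAABAAABAABAAABAABAABAAABA  (len 4756)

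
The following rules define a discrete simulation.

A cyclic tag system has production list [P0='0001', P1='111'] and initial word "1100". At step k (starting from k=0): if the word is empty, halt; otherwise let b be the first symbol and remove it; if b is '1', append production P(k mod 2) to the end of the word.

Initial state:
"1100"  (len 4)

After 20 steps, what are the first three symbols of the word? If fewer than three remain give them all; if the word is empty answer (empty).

100

[0] "1100"  (len 4)
[1] "1000001"  (len 7)
[2] "000001111"  (len 9)
[3] "00001111"  (len 8)
[4] "0001111"  (len 7)
[5] "001111"  (len 6)
[6] "01111"  (len 5)
[7] "1111"  (len 4)
[8] "111111"  (len 6)
[9] "111110001"  (len 9)
[10] "11110001111"  (len 11)
[11] "11100011110001"  (len 14)
[12] "1100011110001111"  (len 16)
[13] "1000111100011110001"  (len 19)
[14] "000111100011110001111"  (len 21)
[15] "00111100011110001111"  (len 20)
[16] "0111100011110001111"  (len 19)
[17] "111100011110001111"  (len 18)
[18] "11100011110001111111"  (len 20)
[19] "11000111100011111110001"  (len 23)
[20] "1000111100011111110001111"  (len 25)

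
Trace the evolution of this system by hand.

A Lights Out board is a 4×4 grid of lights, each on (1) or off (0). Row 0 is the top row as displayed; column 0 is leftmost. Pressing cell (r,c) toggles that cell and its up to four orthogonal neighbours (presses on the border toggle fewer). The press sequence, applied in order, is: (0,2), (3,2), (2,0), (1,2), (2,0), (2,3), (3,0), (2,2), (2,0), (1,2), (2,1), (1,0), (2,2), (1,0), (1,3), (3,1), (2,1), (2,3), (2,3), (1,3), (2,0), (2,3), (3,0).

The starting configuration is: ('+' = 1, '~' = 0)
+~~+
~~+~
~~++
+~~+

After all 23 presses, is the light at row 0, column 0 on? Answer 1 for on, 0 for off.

1

0) +~~+
~~+~
~~++
+~~+
1) +++~
~~~~
~~++
+~~+
2) +++~
~~~~
~~~+
+++~
3) +++~
+~~~
++~+
~++~
4) ++~~
++++
++++
~++~
5) ++~~
~+++
~~++
+++~
6) ++~~
~++~
~~~~
++++
7) ++~~
~++~
+~~~
~~++
8) ++~~
~+~~
++++
~~~+
9) ++~~
++~~
~~++
+~~+
10) +++~
+~++
~~~+
+~~+
11) +++~
++++
++++
++~+
12) ~++~
~~++
~+++
++~+
13) ~++~
~~~+
~~~~
++++
14) +++~
++~+
+~~~
++++
15) ++++
+++~
+~~+
++++
16) ++++
+++~
++~+
~~~+
17) ++++
+~+~
~~++
~+~+
18) ++++
+~++
~~~~
~+~~
19) ++++
+~+~
~~++
~+~+
20) +++~
+~~+
~~+~
~+~+
21) +++~
~~~+
+++~
++~+
22) +++~
~~~~
++~+
++~~
23) +++~
~~~~
~+~+
~~~~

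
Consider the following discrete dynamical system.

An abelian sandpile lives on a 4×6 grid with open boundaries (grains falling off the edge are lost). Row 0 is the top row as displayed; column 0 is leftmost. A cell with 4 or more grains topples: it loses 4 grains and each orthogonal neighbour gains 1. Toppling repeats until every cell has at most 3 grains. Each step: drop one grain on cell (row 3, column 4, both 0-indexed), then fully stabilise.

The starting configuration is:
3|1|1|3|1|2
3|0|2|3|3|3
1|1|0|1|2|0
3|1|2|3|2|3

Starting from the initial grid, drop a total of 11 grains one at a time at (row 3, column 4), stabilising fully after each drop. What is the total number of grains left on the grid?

41

step 0: 3|1|1|3|1|2
3|0|2|3|3|3
1|1|0|1|2|0
3|1|2|3|2|3
step 1: 3|1|1|3|1|2
3|0|2|3|3|3
1|1|0|1|2|0
3|1|2|3|3|3
step 2: 3|1|1|3|1|2
3|0|2|3|3|3
1|1|0|2|3|1
3|1|3|0|2|0
step 3: 3|1|1|3|1|2
3|0|2|3|3|3
1|1|0|2|3|1
3|1|3|0|3|0
step 4: 3|1|2|0|3|3
3|0|3|2|2|0
1|1|1|0|2|3
3|1|3|2|1|1
step 5: 3|1|2|0|3|3
3|0|3|2|2|0
1|1|1|0|2|3
3|1|3|2|2|1
step 6: 3|1|2|0|3|3
3|0|3|2|2|0
1|1|1|0|2|3
3|1|3|2|3|1
step 7: 3|1|2|0|3|3
3|0|3|2|2|0
1|1|1|0|3|3
3|1|3|3|0|2
step 8: 3|1|2|0|3|3
3|0|3|2|2|0
1|1|1|0|3|3
3|1|3|3|1|2
step 9: 3|1|2|0|3|3
3|0|3|2|2|0
1|1|1|0|3|3
3|1|3|3|2|2
step 10: 3|1|2|0|3|3
3|0|3|2|2|0
1|1|1|0|3|3
3|1|3|3|3|2
step 11: 3|1|2|0|3|3
3|0|3|2|3|1
1|1|2|2|1|1
3|2|0|1|3|0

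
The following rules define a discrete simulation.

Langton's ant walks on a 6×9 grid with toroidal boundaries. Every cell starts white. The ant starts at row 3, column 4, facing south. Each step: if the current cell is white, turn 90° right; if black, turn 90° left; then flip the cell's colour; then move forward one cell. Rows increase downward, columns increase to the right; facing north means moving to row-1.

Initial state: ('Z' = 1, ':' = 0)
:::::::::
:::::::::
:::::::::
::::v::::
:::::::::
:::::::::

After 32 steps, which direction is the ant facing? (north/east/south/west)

k=0  :::::::::
:::::::::
:::::::::
::::v::::
:::::::::
:::::::::
k=1  :::::::::
:::::::::
:::::::::
:::<Z::::
:::::::::
:::::::::
k=2  :::::::::
:::::::::
:::^:::::
:::ZZ::::
:::::::::
:::::::::
k=3  :::::::::
:::::::::
:::Z>::::
:::ZZ::::
:::::::::
:::::::::
k=4  :::::::::
:::::::::
:::ZZ::::
:::Zv::::
:::::::::
:::::::::
k=5  :::::::::
:::::::::
:::ZZ::::
:::Z:>:::
:::::::::
:::::::::
k=6  :::::::::
:::::::::
:::ZZ::::
:::Z:Z:::
:::::v:::
:::::::::
k=7  :::::::::
:::::::::
:::ZZ::::
:::Z:Z:::
::::<Z:::
:::::::::
k=8  :::::::::
:::::::::
:::ZZ::::
:::Z^Z:::
::::ZZ:::
:::::::::
k=9  :::::::::
:::::::::
:::ZZ::::
:::ZZ>:::
::::ZZ:::
:::::::::
k=10  :::::::::
:::::::::
:::ZZ^:::
:::ZZ::::
::::ZZ:::
:::::::::
k=11  :::::::::
:::::::::
:::ZZZ>::
:::ZZ::::
::::ZZ:::
:::::::::
k=12  :::::::::
:::::::::
:::ZZZZ::
:::ZZ:v::
::::ZZ:::
:::::::::
k=13  :::::::::
:::::::::
:::ZZZZ::
:::ZZ<Z::
::::ZZ:::
:::::::::
k=14  :::::::::
:::::::::
:::ZZ^Z::
:::ZZZZ::
::::ZZ:::
:::::::::
k=15  :::::::::
:::::::::
:::Z<:Z::
:::ZZZZ::
::::ZZ:::
:::::::::
k=16  :::::::::
:::::::::
:::Z::Z::
:::ZvZZ::
::::ZZ:::
:::::::::
k=17  :::::::::
:::::::::
:::Z::Z::
:::Z:>Z::
::::ZZ:::
:::::::::
k=18  :::::::::
:::::::::
:::Z:^Z::
:::Z::Z::
::::ZZ:::
:::::::::
k=19  :::::::::
:::::::::
:::Z:Z>::
:::Z::Z::
::::ZZ:::
:::::::::
k=20  :::::::::
::::::^::
:::Z:Z:::
:::Z::Z::
::::ZZ:::
:::::::::
k=21  :::::::::
::::::Z>:
:::Z:Z:::
:::Z::Z::
::::ZZ:::
:::::::::
k=22  :::::::::
::::::ZZ:
:::Z:Z:v:
:::Z::Z::
::::ZZ:::
:::::::::
k=23  :::::::::
::::::ZZ:
:::Z:Z<Z:
:::Z::Z::
::::ZZ:::
:::::::::
k=24  :::::::::
::::::^Z:
:::Z:ZZZ:
:::Z::Z::
::::ZZ:::
:::::::::
k=25  :::::::::
:::::<:Z:
:::Z:ZZZ:
:::Z::Z::
::::ZZ:::
:::::::::
k=26  :::::^:::
:::::Z:Z:
:::Z:ZZZ:
:::Z::Z::
::::ZZ:::
:::::::::
k=27  :::::Z>::
:::::Z:Z:
:::Z:ZZZ:
:::Z::Z::
::::ZZ:::
:::::::::
k=28  :::::ZZ::
:::::ZvZ:
:::Z:ZZZ:
:::Z::Z::
::::ZZ:::
:::::::::
k=29  :::::ZZ::
:::::<ZZ:
:::Z:ZZZ:
:::Z::Z::
::::ZZ:::
:::::::::
k=30  :::::ZZ::
::::::ZZ:
:::Z:vZZ:
:::Z::Z::
::::ZZ:::
:::::::::
k=31  :::::ZZ::
::::::ZZ:
:::Z::>Z:
:::Z::Z::
::::ZZ:::
:::::::::
k=32  :::::ZZ::
::::::^Z:
:::Z:::Z:
:::Z::Z::
::::ZZ:::
:::::::::

north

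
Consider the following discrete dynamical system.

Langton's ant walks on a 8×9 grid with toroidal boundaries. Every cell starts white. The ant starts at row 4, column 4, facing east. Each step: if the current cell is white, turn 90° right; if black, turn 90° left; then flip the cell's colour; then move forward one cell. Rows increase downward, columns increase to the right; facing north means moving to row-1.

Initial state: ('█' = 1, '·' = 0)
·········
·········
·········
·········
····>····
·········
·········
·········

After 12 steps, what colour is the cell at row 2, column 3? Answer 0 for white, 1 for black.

[0] ·········
·········
·········
·········
····>····
·········
·········
·········
[1] ·········
·········
·········
·········
····█····
····v····
·········
·········
[2] ·········
·········
·········
·········
····█····
···<█····
·········
·········
[3] ·········
·········
·········
·········
···^█····
···██····
·········
·········
[4] ·········
·········
·········
·········
···█>····
···██····
·········
·········
[5] ·········
·········
·········
····^····
···█·····
···██····
·········
·········
[6] ·········
·········
·········
····█>···
···█·····
···██····
·········
·········
[7] ·········
·········
·········
····██···
···█·v···
···██····
·········
·········
[8] ·········
·········
·········
····██···
···█<█···
···██····
·········
·········
[9] ·········
·········
·········
····^█···
···███···
···██····
·········
·········
[10] ·········
·········
·········
···<·█···
···███···
···██····
·········
·········
[11] ·········
·········
···^·····
···█·█···
···███···
···██····
·········
·········
[12] ·········
·········
···█>····
···█·█···
···███···
···██····
·········
·········

1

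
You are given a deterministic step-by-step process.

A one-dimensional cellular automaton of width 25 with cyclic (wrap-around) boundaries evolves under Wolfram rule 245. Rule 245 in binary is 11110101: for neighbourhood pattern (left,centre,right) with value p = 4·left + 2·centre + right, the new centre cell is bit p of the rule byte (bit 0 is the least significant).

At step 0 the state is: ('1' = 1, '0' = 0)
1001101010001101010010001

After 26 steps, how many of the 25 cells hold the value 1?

k=0  1001101010001101010010001
k=1  1100111111100111111011100
k=2  0110011111110011111101110
k=3  0011001111111001111110111
k=4  1001100111111100111111011
k=5  1100110011111110011111101
k=6  1110011001111111001111110
k=7  0111001100111111100111111
k=8  1011100110011111110011111
k=9  1101110011001111111001111
k=10  1110111001100111111100111
k=11  1111011100110011111110011
k=12  1111101110011001111111001
k=13  1111110111001100111111100
k=14  0111111011100110011111110
k=15  0011111101110011001111111
k=16  1001111110111001100111111
k=17  1100111111011100110011111
k=18  1110011111101110011001111
k=19  1111001111110111001100111
k=20  1111100111111011100110011
k=21  1111110011111101110011001
k=22  1111111001111110111001100
k=23  0111111100111111011100110
k=24  0011111110011111101110011
k=25  1001111111001111110111001
k=26  1100111111100111111011100

18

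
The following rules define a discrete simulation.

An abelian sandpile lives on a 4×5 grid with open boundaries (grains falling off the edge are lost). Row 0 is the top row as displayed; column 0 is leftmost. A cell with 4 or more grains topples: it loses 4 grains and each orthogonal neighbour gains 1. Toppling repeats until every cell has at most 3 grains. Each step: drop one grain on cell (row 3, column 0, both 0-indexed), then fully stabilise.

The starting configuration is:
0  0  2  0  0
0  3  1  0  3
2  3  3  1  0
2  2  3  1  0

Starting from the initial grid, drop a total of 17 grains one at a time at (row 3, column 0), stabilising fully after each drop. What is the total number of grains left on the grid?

28

t=0: 0  0  2  0  0
0  3  1  0  3
2  3  3  1  0
2  2  3  1  0
t=1: 0  0  2  0  0
0  3  1  0  3
2  3  3  1  0
3  2  3  1  0
t=2: 0  0  2  0  0
0  3  1  0  3
3  3  3  1  0
0  3  3  1  0
t=3: 0  0  2  0  0
0  3  1  0  3
3  3  3  1  0
1  3  3  1  0
t=4: 0  0  2  0  0
0  3  1  0  3
3  3  3  1  0
2  3  3  1  0
t=5: 0  0  2  0  0
0  3  1  0  3
3  3  3  1  0
3  3  3  1  0
t=6: 0  1  2  0  0
2  0  3  0  3
1  3  1  2  0
2  2  1  2  0
t=7: 0  1  2  0  0
2  0  3  0  3
1  3  1  2  0
3  2  1  2  0
t=8: 0  1  2  0  0
2  0  3  0  3
2  3  1  2  0
0  3  1  2  0
t=9: 0  1  2  0  0
2  0  3  0  3
2  3  1  2  0
1  3  1  2  0
t=10: 0  1  2  0  0
2  0  3  0  3
2  3  1  2  0
2  3  1  2  0
t=11: 0  1  2  0  0
2  0  3  0  3
2  3  1  2  0
3  3  1  2  0
t=12: 0  1  2  0  0
3  1  3  0  3
0  1  2  2  0
2  1  2  2  0
t=13: 0  1  2  0  0
3  1  3  0  3
0  1  2  2  0
3  1  2  2  0
t=14: 0  1  2  0  0
3  1  3  0  3
1  1  2  2  0
0  2  2  2  0
t=15: 0  1  2  0  0
3  1  3  0  3
1  1  2  2  0
1  2  2  2  0
t=16: 0  1  2  0  0
3  1  3  0  3
1  1  2  2  0
2  2  2  2  0
t=17: 0  1  2  0  0
3  1  3  0  3
1  1  2  2  0
3  2  2  2  0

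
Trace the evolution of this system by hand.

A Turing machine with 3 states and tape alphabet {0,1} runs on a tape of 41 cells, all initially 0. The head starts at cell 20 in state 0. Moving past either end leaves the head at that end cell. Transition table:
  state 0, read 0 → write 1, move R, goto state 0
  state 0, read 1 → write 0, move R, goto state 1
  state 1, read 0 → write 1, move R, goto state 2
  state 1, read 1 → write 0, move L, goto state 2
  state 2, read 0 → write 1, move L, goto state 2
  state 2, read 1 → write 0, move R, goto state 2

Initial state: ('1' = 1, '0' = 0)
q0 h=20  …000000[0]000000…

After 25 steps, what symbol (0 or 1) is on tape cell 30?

[0] q0 h=20  …000000[0]000000…
[1] q0 h=21  …000001[0]000000…
[2] q0 h=22  …000011[0]000000…
[3] q0 h=23  …000111[0]000000…
[4] q0 h=24  …001111[0]000000…
[5] q0 h=25  …011111[0]000000…
[6] q0 h=26  …111111[0]000000…
[7] q0 h=27  …111111[0]000000…
[8] q0 h=28  …111111[0]000000…
[9] q0 h=29  …111111[0]000000…
[10] q0 h=30  …111111[0]000000…
[11] q0 h=31  …111111[0]000000…
[12] q0 h=32  …111111[0]000000…
[13] q0 h=33  …111111[0]000000…
[14] q0 h=34  …111111[0]000000|
[15] q0 h=35  …111111[0]00000|
[16] q0 h=36  …111111[0]0000|
[17] q0 h=37  …111111[0]000|
[18] q0 h=38  …111111[0]00|
[19] q0 h=39  …111111[0]0|
[20] q0 h=40  …111111[0]|
[21] q0 h=40  …111111[1]|
[22] q1 h=40  …111111[0]|
[23] q2 h=40  …111111[1]|
[24] q2 h=40  …111111[0]|
[25] q2 h=39  …111111[1]1|

1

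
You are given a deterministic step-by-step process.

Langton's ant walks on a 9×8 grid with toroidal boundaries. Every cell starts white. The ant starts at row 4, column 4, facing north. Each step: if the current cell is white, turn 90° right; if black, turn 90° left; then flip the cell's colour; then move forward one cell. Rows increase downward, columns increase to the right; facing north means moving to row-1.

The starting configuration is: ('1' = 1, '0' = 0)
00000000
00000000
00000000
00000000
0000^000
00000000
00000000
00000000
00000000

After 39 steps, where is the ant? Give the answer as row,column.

gen 0: 00000000
00000000
00000000
00000000
0000^000
00000000
00000000
00000000
00000000
gen 1: 00000000
00000000
00000000
00000000
00001>00
00000000
00000000
00000000
00000000
gen 2: 00000000
00000000
00000000
00000000
00001100
00000v00
00000000
00000000
00000000
gen 3: 00000000
00000000
00000000
00000000
00001100
0000<100
00000000
00000000
00000000
gen 4: 00000000
00000000
00000000
00000000
0000^100
00001100
00000000
00000000
00000000
gen 5: 00000000
00000000
00000000
00000000
000<0100
00001100
00000000
00000000
00000000
gen 6: 00000000
00000000
00000000
000^0000
00010100
00001100
00000000
00000000
00000000
gen 7: 00000000
00000000
00000000
0001>000
00010100
00001100
00000000
00000000
00000000
gen 8: 00000000
00000000
00000000
00011000
0001v100
00001100
00000000
00000000
00000000
gen 9: 00000000
00000000
00000000
00011000
000<1100
00001100
00000000
00000000
00000000
gen 10: 00000000
00000000
00000000
00011000
00001100
000v1100
00000000
00000000
00000000
gen 11: 00000000
00000000
00000000
00011000
00001100
00<11100
00000000
00000000
00000000
gen 12: 00000000
00000000
00000000
00011000
00^01100
00111100
00000000
00000000
00000000
gen 13: 00000000
00000000
00000000
00011000
001>1100
00111100
00000000
00000000
00000000
gen 14: 00000000
00000000
00000000
00011000
00111100
001v1100
00000000
00000000
00000000
gen 15: 00000000
00000000
00000000
00011000
00111100
0010>100
00000000
00000000
00000000
gen 16: 00000000
00000000
00000000
00011000
0011^100
00100100
00000000
00000000
00000000
gen 17: 00000000
00000000
00000000
00011000
001<0100
00100100
00000000
00000000
00000000
gen 18: 00000000
00000000
00000000
00011000
00100100
001v0100
00000000
00000000
00000000
gen 19: 00000000
00000000
00000000
00011000
00100100
00<10100
00000000
00000000
00000000
gen 20: 00000000
00000000
00000000
00011000
00100100
00010100
00v00000
00000000
00000000
gen 21: 00000000
00000000
00000000
00011000
00100100
00010100
0<100000
00000000
00000000
gen 22: 00000000
00000000
00000000
00011000
00100100
0^010100
01100000
00000000
00000000
gen 23: 00000000
00000000
00000000
00011000
00100100
01>10100
01100000
00000000
00000000
gen 24: 00000000
00000000
00000000
00011000
00100100
01110100
01v00000
00000000
00000000
gen 25: 00000000
00000000
00000000
00011000
00100100
01110100
010>0000
00000000
00000000
gen 26: 00000000
00000000
00000000
00011000
00100100
01110100
01010000
000v0000
00000000
gen 27: 00000000
00000000
00000000
00011000
00100100
01110100
01010000
00<10000
00000000
gen 28: 00000000
00000000
00000000
00011000
00100100
01110100
01^10000
00110000
00000000
gen 29: 00000000
00000000
00000000
00011000
00100100
01110100
011>0000
00110000
00000000
gen 30: 00000000
00000000
00000000
00011000
00100100
011^0100
01100000
00110000
00000000
gen 31: 00000000
00000000
00000000
00011000
00100100
01<00100
01100000
00110000
00000000
gen 32: 00000000
00000000
00000000
00011000
00100100
01000100
01v00000
00110000
00000000
gen 33: 00000000
00000000
00000000
00011000
00100100
01000100
010>0000
00110000
00000000
gen 34: 00000000
00000000
00000000
00011000
00100100
01000100
01010000
001v0000
00000000
gen 35: 00000000
00000000
00000000
00011000
00100100
01000100
01010000
0010>000
00000000
gen 36: 00000000
00000000
00000000
00011000
00100100
01000100
01010000
00101000
0000v000
gen 37: 00000000
00000000
00000000
00011000
00100100
01000100
01010000
00101000
000<1000
gen 38: 00000000
00000000
00000000
00011000
00100100
01000100
01010000
001^1000
00011000
gen 39: 00000000
00000000
00000000
00011000
00100100
01000100
01010000
0011>000
00011000

7,4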